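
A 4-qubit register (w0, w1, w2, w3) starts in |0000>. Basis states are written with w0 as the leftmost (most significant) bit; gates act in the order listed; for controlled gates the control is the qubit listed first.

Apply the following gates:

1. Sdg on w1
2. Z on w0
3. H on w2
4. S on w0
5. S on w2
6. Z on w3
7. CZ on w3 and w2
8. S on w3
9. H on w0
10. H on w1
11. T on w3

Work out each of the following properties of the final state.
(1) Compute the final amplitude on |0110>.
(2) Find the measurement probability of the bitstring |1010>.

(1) |0110> carries amplitude sqrt(2)*I/4 in the final state.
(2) Outcome |1010> occurs with probability 1/8.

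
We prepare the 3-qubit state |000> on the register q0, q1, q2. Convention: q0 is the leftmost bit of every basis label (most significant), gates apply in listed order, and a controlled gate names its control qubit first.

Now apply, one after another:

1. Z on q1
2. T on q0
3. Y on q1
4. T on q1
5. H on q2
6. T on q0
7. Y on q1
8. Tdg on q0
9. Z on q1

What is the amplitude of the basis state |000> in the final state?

The final state's coefficient on |000> equals sqrt(2)*exp(I*pi/4)/2.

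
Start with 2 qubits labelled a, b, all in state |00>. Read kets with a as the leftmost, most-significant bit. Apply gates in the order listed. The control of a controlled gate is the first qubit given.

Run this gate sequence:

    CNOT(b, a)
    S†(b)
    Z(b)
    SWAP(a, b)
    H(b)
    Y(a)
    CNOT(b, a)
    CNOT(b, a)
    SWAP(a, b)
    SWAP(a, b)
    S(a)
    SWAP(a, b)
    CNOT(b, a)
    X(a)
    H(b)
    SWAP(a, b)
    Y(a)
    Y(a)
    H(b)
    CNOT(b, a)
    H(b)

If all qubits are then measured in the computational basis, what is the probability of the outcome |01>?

A full measurement returns |01> with probability 1/4.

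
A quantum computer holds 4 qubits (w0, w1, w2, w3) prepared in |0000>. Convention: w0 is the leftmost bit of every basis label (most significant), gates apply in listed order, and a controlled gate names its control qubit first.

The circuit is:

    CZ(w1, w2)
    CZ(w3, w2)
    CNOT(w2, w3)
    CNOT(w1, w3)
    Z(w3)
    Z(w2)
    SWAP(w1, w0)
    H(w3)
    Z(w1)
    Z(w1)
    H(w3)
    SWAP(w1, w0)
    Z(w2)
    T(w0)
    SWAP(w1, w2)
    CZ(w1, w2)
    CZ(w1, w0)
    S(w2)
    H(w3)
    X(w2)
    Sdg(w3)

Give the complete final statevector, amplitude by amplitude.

The resulting statevector has amplitude sqrt(2)/2 on |0010>, -sqrt(2)*I/2 on |0011>, and 0 on every other basis state. Key observation: the block from step 6 through step 13 cancels to the identity and can be dropped.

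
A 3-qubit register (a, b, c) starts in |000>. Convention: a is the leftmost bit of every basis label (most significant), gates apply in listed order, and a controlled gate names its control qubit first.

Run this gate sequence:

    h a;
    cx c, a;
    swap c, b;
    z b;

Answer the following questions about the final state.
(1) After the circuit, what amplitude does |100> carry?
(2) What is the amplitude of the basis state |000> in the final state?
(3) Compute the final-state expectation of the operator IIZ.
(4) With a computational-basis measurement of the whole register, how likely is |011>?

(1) The amplitude on |100> is sqrt(2)/2.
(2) |000> carries amplitude sqrt(2)/2 in the final state.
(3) In the final state, IIZ has expectation 1.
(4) Outcome |011> occurs with probability 0.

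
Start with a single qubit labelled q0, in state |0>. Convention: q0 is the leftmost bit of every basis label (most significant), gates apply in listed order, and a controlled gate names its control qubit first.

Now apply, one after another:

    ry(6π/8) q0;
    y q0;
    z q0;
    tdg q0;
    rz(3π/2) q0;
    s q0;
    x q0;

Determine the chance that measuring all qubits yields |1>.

Outcome |1> occurs with probability sqrt(2)/4 + 1/2.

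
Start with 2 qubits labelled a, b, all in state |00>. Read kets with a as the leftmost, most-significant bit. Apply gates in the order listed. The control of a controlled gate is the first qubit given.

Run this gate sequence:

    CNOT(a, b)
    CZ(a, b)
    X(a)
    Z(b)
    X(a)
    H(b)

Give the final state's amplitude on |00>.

The final state's coefficient on |00> equals sqrt(2)/2.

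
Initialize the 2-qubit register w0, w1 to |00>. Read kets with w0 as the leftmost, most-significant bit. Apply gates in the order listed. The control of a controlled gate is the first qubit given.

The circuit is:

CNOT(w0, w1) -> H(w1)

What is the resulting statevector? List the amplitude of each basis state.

The resulting statevector has amplitude sqrt(2)/2 on |00>, sqrt(2)/2 on |01>, 0 on |10>, 0 on |11>.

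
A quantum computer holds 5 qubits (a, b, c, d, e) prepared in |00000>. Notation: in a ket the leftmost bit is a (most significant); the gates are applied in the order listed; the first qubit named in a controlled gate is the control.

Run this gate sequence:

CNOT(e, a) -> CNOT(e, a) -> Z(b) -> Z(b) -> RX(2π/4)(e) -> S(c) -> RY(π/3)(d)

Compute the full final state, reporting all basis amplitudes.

After the circuit, the state carries amplitude sqrt(6)/4 on |00000>, -sqrt(6)*I/4 on |00001>, sqrt(2)/4 on |00010>, -sqrt(2)*I/4 on |00011>, and 0 on every other basis state. Key observation: the block from step 1 through step 2 cancels to the identity and can be dropped.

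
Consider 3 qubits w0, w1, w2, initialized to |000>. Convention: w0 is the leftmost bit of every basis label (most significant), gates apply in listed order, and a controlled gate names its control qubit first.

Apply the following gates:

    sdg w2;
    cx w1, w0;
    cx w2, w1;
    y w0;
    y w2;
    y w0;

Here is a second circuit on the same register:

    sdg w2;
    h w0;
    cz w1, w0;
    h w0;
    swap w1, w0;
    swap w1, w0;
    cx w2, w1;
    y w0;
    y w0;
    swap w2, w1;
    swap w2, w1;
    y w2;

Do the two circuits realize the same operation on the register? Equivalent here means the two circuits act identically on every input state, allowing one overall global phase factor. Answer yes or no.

Yes, they are equivalent — the unitaries differ by at most a global phase.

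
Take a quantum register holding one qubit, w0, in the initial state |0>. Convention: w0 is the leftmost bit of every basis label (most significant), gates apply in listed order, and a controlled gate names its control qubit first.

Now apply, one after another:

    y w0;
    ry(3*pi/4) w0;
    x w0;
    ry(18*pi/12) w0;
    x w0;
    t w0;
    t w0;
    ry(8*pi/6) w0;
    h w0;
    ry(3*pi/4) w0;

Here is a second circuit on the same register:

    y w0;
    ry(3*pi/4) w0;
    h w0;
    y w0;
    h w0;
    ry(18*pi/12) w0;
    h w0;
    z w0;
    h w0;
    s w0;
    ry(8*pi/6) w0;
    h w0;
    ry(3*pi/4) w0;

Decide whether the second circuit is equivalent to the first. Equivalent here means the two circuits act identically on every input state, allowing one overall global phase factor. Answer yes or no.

No, they are not equivalent — no single phase factor reconciles the two unitaries.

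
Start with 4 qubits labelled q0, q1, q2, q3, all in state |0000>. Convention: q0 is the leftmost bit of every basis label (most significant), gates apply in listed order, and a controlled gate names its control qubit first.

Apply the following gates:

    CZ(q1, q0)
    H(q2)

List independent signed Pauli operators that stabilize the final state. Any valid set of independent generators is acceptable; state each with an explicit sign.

The stabilizer group can be generated by +IIXI, +ZIII, +IZII, +IIIZ, among other valid generating sets.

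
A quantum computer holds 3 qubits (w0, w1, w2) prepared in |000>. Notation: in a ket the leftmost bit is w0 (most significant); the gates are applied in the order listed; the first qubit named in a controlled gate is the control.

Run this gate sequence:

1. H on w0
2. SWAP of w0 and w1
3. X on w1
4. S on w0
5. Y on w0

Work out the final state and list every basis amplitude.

The resulting statevector has amplitude sqrt(2)*I/2 on |100>, sqrt(2)*I/2 on |110>, and 0 on every other basis state.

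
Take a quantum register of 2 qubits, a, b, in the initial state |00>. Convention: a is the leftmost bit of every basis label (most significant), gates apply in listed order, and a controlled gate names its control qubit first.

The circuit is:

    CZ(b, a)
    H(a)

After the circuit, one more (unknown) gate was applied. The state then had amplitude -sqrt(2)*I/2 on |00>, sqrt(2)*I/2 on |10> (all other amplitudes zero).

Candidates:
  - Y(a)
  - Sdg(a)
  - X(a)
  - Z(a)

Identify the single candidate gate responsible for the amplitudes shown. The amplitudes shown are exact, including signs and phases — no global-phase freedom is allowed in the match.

The applied gate was Y(a).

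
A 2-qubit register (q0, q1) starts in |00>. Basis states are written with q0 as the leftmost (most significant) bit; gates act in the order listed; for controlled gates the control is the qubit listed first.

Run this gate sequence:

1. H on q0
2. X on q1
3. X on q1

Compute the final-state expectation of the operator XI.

In the final state, XI has expectation 1.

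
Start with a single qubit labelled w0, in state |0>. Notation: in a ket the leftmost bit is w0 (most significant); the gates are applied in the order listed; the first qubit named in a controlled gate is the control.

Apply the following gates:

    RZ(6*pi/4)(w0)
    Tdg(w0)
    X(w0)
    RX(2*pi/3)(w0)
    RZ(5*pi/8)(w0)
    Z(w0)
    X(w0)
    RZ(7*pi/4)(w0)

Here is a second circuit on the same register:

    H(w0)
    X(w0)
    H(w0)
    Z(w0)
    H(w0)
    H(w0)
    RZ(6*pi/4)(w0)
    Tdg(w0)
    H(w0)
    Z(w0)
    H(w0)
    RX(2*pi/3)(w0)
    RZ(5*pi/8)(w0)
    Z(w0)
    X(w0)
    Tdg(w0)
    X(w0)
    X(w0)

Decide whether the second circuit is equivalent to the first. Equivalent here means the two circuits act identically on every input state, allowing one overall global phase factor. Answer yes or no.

Yes — the two circuits implement the same unitary up to a global phase.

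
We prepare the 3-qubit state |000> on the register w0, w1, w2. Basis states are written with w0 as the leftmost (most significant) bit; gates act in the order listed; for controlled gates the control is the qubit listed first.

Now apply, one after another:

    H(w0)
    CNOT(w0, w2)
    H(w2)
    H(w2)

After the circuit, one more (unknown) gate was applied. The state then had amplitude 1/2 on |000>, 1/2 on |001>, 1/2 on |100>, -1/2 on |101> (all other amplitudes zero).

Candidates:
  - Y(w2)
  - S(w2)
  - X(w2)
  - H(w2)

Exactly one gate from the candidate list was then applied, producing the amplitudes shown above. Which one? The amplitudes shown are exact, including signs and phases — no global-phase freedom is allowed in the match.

The applied gate was H(w2).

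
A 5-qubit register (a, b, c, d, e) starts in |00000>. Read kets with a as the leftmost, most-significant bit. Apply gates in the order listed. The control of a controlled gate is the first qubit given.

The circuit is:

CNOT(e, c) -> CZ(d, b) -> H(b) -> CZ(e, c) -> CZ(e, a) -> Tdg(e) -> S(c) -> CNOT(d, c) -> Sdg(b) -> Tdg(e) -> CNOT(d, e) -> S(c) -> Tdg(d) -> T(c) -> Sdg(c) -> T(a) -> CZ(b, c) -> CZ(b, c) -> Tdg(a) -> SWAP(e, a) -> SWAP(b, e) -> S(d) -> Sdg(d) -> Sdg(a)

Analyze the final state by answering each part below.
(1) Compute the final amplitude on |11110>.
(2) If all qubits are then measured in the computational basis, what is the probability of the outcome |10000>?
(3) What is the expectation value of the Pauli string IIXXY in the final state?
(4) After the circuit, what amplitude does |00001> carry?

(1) The amplitude on |11110> is 0. Key observation: the block from step 16 through step 19 cancels to the identity and can be dropped.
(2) The probability of measuring |10000> is 0.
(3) In the final state, IIXXY has expectation 0.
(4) The final state's coefficient on |00001> equals -sqrt(2)*I/2.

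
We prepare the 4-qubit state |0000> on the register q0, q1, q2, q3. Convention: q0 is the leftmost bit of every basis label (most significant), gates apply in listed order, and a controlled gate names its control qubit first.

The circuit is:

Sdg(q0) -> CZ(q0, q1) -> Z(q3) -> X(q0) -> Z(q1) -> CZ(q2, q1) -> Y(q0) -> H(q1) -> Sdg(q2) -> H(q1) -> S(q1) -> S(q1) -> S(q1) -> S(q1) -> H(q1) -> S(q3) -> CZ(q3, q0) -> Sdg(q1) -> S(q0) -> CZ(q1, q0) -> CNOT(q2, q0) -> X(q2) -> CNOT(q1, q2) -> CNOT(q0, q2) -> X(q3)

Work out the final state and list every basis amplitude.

The resulting statevector has amplitude -sqrt(2)*I/2 on |0011>, -sqrt(2)/2 on |0101>, and 0 on every other basis state. Key observation: gates 11-14 undo each other exactly, leaving only the rest of the circuit to track.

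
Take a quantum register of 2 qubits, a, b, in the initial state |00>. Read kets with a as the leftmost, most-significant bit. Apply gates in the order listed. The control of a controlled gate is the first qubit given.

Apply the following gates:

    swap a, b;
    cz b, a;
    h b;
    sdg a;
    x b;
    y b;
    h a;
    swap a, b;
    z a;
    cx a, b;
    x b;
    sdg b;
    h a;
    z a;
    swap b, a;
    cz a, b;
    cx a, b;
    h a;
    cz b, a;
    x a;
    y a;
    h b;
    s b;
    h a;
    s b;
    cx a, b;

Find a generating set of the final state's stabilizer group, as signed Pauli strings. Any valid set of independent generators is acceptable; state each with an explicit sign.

The stabilizer group can be generated by +IY, -ZI, among other valid generating sets.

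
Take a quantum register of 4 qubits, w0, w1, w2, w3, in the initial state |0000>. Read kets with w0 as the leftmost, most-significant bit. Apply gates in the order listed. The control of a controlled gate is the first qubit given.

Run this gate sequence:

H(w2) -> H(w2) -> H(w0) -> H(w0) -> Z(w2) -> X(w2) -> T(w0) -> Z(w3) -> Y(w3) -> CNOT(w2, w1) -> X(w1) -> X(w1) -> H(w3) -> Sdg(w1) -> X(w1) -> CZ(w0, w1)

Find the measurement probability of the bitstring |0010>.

The probability of measuring |0010> is 1/2.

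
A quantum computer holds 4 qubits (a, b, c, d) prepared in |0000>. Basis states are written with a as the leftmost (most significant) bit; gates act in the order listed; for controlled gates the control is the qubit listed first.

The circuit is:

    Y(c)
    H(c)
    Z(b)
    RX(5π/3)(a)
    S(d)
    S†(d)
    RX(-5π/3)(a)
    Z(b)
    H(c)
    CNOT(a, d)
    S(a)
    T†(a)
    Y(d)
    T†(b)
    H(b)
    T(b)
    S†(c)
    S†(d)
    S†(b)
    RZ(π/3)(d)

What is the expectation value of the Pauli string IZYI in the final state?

The observable IZYI averages to 0.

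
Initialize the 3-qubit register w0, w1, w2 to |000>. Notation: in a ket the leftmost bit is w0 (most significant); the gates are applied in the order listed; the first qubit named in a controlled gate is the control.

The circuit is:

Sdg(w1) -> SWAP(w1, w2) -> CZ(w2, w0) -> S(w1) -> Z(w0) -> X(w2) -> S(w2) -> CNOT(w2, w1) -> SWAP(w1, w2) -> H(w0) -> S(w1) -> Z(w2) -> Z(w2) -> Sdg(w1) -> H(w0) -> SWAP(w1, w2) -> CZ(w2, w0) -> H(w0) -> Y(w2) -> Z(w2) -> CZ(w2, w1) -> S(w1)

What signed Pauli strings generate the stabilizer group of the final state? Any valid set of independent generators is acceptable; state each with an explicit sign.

The stabilizer group can be generated by +XII, -IZI, +IIZ, among other valid generating sets. Key observation: steps 9-16 multiply out to the identity, so the circuit reduces to the remaining gates.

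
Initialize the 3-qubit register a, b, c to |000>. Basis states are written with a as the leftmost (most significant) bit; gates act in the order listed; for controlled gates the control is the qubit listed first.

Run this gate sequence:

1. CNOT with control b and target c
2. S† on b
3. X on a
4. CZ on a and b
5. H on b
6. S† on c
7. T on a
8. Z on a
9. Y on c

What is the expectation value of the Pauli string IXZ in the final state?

The observable IXZ averages to -1.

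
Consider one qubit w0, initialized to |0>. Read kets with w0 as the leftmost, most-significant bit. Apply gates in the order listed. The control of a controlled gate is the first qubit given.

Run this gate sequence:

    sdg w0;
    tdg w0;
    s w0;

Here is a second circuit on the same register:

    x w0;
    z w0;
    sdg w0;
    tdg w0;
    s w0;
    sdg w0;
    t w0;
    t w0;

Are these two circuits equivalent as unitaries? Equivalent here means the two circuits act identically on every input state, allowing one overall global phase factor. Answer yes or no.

No: there is an input state on which the two circuits produce genuinely different outputs (not merely differing by a phase).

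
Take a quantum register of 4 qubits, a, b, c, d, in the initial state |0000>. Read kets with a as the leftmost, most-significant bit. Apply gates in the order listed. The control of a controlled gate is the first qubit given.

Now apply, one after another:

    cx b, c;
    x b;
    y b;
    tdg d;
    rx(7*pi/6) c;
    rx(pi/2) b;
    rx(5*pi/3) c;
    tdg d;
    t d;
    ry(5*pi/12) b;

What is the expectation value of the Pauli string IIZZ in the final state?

In the final state, IIZZ has expectation -sqrt(3)/2.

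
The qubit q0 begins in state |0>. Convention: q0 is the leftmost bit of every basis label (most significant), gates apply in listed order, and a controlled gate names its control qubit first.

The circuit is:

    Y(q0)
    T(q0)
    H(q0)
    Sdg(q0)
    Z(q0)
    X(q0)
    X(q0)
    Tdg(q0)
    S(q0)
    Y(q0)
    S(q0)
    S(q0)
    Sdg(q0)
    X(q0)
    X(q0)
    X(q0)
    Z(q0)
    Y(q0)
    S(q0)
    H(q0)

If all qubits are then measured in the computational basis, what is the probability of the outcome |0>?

Outcome |0> occurs with probability sqrt(2)/4 + 1/2.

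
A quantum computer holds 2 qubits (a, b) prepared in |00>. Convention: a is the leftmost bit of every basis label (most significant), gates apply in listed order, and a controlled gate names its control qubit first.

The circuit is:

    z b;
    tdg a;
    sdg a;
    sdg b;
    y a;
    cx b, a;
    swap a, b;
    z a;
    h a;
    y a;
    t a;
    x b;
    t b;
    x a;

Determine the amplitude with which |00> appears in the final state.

The amplitude on |00> is -sqrt(2)*exp(I*pi/4)/2.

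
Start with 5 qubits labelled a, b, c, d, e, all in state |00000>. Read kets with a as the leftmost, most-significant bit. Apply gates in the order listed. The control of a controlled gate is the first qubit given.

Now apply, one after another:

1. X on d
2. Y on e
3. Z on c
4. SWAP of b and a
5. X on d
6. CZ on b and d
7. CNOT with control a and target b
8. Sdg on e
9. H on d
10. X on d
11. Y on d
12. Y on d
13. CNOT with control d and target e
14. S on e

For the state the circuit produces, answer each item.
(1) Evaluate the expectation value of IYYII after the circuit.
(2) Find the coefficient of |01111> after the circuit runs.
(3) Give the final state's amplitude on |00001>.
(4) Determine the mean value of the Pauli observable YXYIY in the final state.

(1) In the final state, IYYII has expectation 0.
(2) The amplitude on |01111> is 0.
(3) The final state's coefficient on |00001> equals sqrt(2)*I/2.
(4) The expectation value of YXYIY is 0.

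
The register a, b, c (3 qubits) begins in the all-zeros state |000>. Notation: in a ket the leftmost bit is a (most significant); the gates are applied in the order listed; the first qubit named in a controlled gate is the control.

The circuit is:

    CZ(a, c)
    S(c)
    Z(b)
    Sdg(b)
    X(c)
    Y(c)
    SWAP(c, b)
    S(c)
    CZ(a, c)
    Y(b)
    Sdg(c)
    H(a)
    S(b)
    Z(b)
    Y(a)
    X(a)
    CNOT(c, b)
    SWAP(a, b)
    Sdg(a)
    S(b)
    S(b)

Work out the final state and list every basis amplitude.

The final amplitudes are -sqrt(2)*I/2 on |100>, -sqrt(2)*I/2 on |110>, and 0 on every other basis state.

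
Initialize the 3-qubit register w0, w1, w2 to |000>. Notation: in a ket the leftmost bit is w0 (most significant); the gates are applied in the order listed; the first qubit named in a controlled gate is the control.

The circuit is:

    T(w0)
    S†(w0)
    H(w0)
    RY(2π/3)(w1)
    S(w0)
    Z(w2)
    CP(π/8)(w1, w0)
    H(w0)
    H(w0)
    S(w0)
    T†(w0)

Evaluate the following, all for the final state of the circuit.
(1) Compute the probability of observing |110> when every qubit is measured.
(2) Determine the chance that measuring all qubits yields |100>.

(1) The probability of measuring |110> is 3/8.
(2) Outcome |100> occurs with probability 1/8.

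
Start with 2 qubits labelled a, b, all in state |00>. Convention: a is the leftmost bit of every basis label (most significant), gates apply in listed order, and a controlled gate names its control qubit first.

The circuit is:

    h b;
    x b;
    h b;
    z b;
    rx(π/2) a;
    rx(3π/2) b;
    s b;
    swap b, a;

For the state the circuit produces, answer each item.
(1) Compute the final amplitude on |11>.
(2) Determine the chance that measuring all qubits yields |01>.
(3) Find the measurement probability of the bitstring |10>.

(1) The amplitude on |11> is -I/2. Key observation: steps 1-4 multiply out to the identity, so the circuit reduces to the remaining gates.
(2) Outcome |01> occurs with probability 1/4.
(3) A full measurement returns |10> with probability 1/4.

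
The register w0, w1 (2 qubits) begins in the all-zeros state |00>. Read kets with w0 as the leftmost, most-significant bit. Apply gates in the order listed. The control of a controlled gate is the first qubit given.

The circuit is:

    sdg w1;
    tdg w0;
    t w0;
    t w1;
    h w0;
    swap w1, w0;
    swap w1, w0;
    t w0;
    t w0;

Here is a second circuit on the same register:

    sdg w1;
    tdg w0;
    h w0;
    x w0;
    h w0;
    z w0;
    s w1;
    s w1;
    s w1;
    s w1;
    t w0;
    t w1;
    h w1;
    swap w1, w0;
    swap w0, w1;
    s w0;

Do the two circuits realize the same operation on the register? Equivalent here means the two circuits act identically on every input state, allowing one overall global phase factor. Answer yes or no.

No — the two circuits implement different unitaries, even allowing a global phase.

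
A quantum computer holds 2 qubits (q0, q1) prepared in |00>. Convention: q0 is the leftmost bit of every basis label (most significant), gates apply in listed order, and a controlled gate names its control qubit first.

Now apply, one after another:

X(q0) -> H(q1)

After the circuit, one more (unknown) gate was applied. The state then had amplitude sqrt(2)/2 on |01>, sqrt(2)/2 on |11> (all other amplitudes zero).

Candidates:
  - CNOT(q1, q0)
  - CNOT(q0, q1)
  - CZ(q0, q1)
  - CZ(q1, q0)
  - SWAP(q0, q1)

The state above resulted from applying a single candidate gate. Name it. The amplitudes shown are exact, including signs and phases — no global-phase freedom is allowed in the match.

It was SWAP(q0, q1) that produced the state shown.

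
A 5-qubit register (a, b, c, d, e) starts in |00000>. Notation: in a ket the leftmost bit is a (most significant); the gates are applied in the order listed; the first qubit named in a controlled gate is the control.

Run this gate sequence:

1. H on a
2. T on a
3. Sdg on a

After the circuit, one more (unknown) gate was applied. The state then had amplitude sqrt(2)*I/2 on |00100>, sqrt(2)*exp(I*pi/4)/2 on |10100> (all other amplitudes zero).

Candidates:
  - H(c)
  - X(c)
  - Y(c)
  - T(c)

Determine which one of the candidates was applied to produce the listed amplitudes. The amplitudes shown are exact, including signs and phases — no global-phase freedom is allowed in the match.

The applied gate was Y(c).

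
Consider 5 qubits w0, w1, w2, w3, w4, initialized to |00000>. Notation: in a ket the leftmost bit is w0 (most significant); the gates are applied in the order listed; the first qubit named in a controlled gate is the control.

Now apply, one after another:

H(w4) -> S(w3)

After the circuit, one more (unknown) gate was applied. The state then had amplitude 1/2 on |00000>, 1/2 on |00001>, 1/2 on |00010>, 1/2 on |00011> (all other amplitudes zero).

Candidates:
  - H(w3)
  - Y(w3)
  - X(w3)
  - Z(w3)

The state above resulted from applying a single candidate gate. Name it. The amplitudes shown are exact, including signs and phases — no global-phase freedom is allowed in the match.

It was H(w3) that produced the state shown.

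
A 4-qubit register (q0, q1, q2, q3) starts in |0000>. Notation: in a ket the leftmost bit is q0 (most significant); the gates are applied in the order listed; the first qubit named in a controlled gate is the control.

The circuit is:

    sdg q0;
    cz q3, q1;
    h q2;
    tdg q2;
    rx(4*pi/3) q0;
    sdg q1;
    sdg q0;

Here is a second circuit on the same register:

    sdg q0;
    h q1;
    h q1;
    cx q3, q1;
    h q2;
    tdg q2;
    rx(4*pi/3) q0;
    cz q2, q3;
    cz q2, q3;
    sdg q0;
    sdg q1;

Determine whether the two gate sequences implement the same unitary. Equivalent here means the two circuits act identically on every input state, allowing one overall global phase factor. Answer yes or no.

No, they are not equivalent — no single phase factor reconciles the two unitaries.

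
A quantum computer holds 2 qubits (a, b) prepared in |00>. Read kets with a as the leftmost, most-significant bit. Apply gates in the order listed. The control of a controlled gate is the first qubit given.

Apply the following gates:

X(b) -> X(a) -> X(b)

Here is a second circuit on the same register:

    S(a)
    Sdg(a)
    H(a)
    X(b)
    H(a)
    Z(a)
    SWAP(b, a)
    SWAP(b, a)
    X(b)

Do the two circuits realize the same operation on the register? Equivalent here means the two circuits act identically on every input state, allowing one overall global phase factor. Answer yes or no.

No: there is an input state on which the two circuits produce genuinely different outputs (not merely differing by a phase).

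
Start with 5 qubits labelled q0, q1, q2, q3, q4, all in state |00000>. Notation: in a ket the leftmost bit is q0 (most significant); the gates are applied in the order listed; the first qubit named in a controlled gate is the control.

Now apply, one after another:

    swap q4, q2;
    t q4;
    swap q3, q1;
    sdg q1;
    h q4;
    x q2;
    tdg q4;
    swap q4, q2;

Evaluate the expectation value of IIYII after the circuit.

The expectation value of IIYII is -sqrt(2)/2.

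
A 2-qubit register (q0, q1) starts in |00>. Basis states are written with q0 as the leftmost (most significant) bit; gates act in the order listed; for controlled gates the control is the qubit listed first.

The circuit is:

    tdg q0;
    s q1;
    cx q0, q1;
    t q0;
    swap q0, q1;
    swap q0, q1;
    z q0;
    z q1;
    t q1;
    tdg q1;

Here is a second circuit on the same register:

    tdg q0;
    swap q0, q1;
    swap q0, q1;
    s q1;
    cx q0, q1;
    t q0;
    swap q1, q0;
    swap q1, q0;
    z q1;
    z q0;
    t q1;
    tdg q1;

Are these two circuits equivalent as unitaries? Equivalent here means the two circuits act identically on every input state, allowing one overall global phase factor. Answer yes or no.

Yes — the two circuits implement the same unitary up to a global phase.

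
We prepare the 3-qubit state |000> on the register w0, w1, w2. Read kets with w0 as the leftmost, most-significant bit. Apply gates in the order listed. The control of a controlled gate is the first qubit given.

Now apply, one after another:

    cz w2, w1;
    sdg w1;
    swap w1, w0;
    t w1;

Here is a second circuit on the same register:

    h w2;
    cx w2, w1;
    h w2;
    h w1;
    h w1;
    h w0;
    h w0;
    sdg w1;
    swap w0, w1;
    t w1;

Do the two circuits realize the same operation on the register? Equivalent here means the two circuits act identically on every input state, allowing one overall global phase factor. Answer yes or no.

No, they are not equivalent — no single phase factor reconciles the two unitaries.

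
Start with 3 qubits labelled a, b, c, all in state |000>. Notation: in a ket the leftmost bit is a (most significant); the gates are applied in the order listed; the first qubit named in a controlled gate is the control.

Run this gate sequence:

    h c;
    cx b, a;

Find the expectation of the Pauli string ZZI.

The expectation value of ZZI is 1.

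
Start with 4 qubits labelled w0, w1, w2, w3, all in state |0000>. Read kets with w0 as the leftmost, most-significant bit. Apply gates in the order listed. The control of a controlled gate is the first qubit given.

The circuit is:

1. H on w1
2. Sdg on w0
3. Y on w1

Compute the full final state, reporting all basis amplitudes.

After the circuit, the state carries amplitude -sqrt(2)*I/2 on |0000>, sqrt(2)*I/2 on |0100>, and 0 on every other basis state.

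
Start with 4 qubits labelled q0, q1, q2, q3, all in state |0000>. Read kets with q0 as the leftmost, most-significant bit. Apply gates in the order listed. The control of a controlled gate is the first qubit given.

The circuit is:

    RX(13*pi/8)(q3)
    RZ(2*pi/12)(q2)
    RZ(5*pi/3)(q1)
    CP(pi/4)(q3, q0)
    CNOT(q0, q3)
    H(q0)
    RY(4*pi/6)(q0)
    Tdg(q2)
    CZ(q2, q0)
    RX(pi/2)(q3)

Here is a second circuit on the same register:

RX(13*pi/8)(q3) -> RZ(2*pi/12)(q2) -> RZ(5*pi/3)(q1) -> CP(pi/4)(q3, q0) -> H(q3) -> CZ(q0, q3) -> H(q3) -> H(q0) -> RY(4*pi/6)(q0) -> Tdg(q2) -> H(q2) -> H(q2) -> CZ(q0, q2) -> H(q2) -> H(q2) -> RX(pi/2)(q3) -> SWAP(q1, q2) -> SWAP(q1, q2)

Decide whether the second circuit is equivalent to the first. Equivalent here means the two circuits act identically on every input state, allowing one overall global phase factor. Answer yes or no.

Yes, they are equivalent — the unitaries differ by at most a global phase.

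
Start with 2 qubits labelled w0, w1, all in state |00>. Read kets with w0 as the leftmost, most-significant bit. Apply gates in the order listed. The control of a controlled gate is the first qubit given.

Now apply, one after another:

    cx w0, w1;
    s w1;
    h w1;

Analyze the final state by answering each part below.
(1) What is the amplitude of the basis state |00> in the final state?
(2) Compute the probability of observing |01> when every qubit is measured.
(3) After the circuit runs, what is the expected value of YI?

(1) The amplitude on |00> is sqrt(2)/2.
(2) The probability of measuring |01> is 1/2.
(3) The observable YI averages to 0.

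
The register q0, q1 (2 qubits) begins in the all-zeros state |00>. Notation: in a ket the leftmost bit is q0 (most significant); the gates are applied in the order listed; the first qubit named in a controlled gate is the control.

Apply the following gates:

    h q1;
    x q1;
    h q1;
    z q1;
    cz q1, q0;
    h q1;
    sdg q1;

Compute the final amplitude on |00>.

The final state's coefficient on |00> equals sqrt(2)/2.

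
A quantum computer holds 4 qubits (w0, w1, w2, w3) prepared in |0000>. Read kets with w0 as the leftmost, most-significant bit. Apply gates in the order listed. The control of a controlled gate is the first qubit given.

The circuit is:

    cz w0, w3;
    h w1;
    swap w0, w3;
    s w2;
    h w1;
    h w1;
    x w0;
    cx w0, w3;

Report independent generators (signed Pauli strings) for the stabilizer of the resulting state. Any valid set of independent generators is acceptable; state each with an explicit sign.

One valid set of independent stabilizer generators is +IXII, -ZIII, +IIZI, -IIIZ (any independent generating set of the same group is equally correct).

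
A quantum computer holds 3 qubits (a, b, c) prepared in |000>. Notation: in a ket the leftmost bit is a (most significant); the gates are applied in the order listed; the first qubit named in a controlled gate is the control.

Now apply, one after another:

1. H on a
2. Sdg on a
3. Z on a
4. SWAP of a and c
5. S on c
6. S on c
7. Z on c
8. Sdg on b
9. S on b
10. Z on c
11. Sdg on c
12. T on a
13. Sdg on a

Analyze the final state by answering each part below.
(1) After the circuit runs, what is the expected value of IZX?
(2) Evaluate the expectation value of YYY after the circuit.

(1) The observable IZX averages to -1. Key observation: steps 6-11 multiply out to the identity, so the circuit reduces to the remaining gates.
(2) The observable YYY averages to 0.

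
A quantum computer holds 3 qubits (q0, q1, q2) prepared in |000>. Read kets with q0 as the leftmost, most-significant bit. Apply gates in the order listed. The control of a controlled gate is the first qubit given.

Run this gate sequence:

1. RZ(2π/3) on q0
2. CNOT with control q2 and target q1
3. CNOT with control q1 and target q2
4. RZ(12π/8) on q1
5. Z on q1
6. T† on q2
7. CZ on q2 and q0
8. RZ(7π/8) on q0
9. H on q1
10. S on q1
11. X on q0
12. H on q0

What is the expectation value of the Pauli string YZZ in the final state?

In the final state, YZZ has expectation 0.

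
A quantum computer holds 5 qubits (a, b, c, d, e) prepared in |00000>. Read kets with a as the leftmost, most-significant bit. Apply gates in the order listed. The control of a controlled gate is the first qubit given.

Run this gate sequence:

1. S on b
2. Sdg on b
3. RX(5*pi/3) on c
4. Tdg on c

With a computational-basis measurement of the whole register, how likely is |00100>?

Outcome |00100> occurs with probability 1/4. Key observation: the block from step 1 through step 2 cancels to the identity and can be dropped.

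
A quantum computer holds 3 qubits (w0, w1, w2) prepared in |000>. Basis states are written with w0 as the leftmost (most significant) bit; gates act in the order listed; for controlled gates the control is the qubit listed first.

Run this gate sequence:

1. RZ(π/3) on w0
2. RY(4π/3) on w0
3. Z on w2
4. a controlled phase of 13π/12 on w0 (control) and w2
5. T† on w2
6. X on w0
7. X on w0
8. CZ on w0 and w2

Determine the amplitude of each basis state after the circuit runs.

After the circuit, the state carries amplitude exp(5*I*pi/6)/2 on |000>, -sqrt(3)*exp(5*I*pi/6)/2 on |100>, and 0 on every other basis state. Key observation: steps 6-7 multiply out to the identity, so the circuit reduces to the remaining gates.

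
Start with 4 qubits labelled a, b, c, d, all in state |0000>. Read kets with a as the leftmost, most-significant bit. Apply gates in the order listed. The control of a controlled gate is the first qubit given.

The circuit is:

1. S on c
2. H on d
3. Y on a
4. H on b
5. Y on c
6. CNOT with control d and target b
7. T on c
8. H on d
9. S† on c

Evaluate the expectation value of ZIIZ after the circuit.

The expectation value of ZIIZ is -1.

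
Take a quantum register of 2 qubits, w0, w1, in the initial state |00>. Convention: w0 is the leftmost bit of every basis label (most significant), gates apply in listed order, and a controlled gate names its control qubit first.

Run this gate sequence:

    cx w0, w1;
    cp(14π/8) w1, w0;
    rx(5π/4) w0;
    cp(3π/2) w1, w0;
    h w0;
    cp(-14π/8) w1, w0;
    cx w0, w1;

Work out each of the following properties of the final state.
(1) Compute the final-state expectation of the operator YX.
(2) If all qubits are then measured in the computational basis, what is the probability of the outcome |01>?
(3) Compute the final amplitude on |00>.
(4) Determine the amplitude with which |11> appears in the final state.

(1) In the final state, YX has expectation -sqrt(2)/2.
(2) A full measurement returns |01> with probability 0.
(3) The amplitude on |00> is -sqrt(2)*sqrt(2 - sqrt(2))/4 - sqrt(2)*I*sqrt(sqrt(2) + 2)/4.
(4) |11> carries amplitude -sqrt(2)*sqrt(2 - sqrt(2))/4 + sqrt(2)*I*sqrt(sqrt(2) + 2)/4 in the final state.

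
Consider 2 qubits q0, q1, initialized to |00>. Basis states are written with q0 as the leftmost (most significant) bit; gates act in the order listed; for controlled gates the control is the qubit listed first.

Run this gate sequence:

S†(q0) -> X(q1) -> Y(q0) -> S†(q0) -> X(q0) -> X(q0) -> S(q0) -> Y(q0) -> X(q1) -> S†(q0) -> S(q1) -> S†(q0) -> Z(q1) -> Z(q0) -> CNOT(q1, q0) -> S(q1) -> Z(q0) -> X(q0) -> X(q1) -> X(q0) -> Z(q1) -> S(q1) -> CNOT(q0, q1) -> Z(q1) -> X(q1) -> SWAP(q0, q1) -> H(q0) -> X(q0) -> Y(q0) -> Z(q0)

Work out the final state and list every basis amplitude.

The resulting statevector has amplitude sqrt(2)/2 on |00>, 0 on |01>, sqrt(2)/2 on |10>, 0 on |11>. Key observation: gates 2-9 undo each other exactly, leaving only the rest of the circuit to track.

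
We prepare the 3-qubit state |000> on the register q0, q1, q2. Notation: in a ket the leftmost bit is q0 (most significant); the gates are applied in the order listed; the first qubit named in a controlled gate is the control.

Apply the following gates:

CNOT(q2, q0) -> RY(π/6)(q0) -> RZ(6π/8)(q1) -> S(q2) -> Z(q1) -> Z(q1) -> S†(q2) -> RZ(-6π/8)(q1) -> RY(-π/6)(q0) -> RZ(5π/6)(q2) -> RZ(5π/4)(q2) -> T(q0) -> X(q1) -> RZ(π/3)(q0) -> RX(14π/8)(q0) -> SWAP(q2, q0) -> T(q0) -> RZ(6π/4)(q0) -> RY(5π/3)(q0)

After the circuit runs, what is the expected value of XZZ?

The observable XZZ averages to sqrt(6)/4. Key observation: the block from step 2 through step 9 cancels to the identity and can be dropped.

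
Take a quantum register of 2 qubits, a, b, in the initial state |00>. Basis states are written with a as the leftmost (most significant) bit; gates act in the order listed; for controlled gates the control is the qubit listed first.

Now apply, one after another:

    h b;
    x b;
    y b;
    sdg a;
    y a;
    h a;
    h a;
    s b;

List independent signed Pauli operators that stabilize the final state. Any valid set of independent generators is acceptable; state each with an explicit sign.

One valid set of independent stabilizer generators is -IY, -ZI (any independent generating set of the same group is equally correct).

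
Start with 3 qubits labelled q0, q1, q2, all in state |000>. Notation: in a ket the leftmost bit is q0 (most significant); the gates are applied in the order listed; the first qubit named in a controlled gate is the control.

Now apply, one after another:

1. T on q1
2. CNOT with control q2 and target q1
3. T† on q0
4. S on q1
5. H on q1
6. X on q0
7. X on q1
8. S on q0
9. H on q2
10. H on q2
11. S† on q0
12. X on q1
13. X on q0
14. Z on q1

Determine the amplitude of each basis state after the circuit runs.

The final amplitudes are sqrt(2)/2 on |000>, -sqrt(2)/2 on |010>, and 0 on every other basis state. Key observation: gates 6-13 undo each other exactly, leaving only the rest of the circuit to track.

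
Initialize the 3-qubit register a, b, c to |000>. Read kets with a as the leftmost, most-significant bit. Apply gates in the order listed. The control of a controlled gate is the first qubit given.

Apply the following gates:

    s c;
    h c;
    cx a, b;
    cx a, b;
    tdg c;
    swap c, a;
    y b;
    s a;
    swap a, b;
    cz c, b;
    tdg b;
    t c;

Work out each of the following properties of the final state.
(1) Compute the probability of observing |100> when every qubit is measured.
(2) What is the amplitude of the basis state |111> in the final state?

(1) A full measurement returns |100> with probability 1/2. Key observation: the block from step 3 through step 4 cancels to the identity and can be dropped.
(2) |111> carries amplitude 0 in the final state.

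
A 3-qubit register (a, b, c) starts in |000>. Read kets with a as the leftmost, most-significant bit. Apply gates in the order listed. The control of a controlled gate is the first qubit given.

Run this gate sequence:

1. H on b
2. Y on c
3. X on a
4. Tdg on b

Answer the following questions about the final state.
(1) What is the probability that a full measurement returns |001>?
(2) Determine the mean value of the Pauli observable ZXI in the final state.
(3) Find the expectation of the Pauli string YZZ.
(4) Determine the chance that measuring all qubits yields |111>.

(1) The probability of measuring |001> is 0.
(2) The expectation value of ZXI is -sqrt(2)/2.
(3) The expectation value of YZZ is 0.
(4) Outcome |111> occurs with probability 1/2.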